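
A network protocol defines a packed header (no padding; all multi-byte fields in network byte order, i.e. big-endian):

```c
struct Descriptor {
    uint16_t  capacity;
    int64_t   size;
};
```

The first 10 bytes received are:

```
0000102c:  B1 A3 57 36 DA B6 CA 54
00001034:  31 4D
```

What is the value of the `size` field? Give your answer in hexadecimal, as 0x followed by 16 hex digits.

0x5736DAB6CA54314D

`size` follows `capacity` (2 bytes), so it starts at byte offset 2 and occupies 8 bytes.
Bytes at offsets 2..9: 57 36 DA B6 CA 54 31 4D.
In big-endian order the high byte comes first in memory.
The bytes are already most-significant first: 0x5736DAB6CA54314D.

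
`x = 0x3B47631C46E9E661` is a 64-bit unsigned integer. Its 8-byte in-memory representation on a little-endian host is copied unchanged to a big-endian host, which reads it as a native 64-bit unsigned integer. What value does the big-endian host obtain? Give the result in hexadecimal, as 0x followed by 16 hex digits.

Stored little-endian, the bytes at ascending addresses are 61 E6 E9 46 1C 63 47 3B.
Read back as big-endian, the last byte is least significant, giving 0x61E6E9461C63473B.

0x61E6E9461C63473B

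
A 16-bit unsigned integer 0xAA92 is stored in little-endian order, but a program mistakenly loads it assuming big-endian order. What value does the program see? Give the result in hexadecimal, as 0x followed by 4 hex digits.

0x92AA

Stored little-endian, the bytes at ascending addresses are 92 AA.
Read back as big-endian, the last byte is least significant, giving 0x92AA.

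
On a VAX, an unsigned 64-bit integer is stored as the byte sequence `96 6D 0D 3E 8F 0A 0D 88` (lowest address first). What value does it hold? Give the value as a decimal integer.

Little-endian: lowest address holds the least-significant byte.
Reassemble most-significant byte first: 88 0D 0A 8F 3E 0D 6D 96 → 0x880D0A8F3E0D6D96.
0x880D0A8F3E0D6D96 = 9803503574193106326.

9803503574193106326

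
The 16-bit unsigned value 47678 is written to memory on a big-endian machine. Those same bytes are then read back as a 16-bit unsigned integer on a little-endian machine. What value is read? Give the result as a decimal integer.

16058

47678 in 16-bit hexadecimal is 0xBA3E.
Stored big-endian, the bytes at ascending addresses are BA 3E.
Read back as little-endian, the first byte is least significant, giving 0x3EBA.
0x3EBA = 16058.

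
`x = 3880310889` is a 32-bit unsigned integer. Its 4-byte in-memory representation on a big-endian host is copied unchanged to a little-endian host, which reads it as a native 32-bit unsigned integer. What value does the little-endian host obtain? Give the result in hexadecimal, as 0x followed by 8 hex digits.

3880310889 in 32-bit hexadecimal is 0xE748D869.
Stored big-endian, the bytes at ascending addresses are E7 48 D8 69.
Read back as little-endian, the first byte is least significant, giving 0x69D848E7.

0x69D848E7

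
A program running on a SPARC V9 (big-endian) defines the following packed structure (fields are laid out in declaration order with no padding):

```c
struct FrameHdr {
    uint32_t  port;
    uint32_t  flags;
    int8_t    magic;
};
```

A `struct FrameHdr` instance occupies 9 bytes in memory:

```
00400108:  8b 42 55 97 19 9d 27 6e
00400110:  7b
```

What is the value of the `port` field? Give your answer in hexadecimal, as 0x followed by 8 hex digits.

0x8B425597

`port` is the first field, at byte offset 0, occupying 4 bytes.
Bytes at offsets 0..3: 8B 42 55 97.
In big-endian order the high byte comes first in memory.
The bytes are already most-significant first: 0x8B425597.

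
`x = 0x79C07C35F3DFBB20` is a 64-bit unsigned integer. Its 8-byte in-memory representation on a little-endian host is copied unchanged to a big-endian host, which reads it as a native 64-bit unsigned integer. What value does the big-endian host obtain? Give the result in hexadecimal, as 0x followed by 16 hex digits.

0x20BBDFF3357CC079

Stored little-endian, the bytes at ascending addresses are 20 BB DF F3 35 7C C0 79.
Read back as big-endian, the last byte is least significant, giving 0x20BBDFF3357CC079.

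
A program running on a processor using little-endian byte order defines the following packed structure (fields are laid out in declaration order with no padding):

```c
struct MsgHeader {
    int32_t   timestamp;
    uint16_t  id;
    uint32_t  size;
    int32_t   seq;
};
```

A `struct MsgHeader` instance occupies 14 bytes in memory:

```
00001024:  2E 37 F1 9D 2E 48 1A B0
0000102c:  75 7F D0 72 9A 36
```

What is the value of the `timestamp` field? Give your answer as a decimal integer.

-1645136082

`timestamp` is the first field, at byte offset 0, occupying 4 bytes.
Bytes at offsets 0..3: 2E 37 F1 9D.
Little-endian: lowest address holds the least-significant byte.
Reassemble most-significant byte first: 9D F1 37 2E → 0x9DF1372E.
Top bit is set, so as a signed 32-bit value this is 0x9DF1372E − 2^32 = -1645136082.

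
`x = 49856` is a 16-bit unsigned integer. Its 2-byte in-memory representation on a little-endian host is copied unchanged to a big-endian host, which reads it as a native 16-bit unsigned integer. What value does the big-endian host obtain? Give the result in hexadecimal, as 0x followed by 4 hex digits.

49856 in 16-bit hexadecimal is 0xC2C0.
Stored little-endian, the bytes at ascending addresses are C0 C2.
Read back as big-endian, the last byte is least significant, giving 0xC0C2.

0xC0C2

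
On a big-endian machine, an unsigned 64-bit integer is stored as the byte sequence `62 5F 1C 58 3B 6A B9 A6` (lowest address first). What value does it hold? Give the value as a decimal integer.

7088415503783999910

In big-endian order the high byte comes first in memory.
The bytes are already most-significant first: 0x625F1C583B6AB9A6.
0x625F1C583B6AB9A6 = 7088415503783999910.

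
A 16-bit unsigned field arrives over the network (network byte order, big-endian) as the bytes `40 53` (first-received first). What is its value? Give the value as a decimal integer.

Big-endian: lowest address holds the most-significant byte.
The bytes are already most-significant first: 0x4053.
0x4053 = 16467.

16467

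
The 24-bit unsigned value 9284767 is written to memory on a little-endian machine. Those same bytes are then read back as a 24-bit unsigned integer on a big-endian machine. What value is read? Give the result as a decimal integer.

9284767 in 24-bit hexadecimal is 0x8DAC9F.
Stored little-endian, the bytes at ascending addresses are 9F AC 8D.
Read back as big-endian, the last byte is least significant, giving 0x9FAC8D.
0x9FAC8D = 10464397.

10464397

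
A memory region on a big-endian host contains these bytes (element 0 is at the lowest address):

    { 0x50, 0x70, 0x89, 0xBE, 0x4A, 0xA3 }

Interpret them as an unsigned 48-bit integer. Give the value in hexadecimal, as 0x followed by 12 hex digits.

0x507089BE4AA3

In big-endian order the high byte comes first in memory.
The bytes are already most-significant first: 0x507089BE4AA3.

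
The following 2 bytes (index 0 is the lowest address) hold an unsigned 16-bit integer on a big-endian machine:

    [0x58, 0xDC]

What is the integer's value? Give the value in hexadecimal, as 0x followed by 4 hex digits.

In big-endian order the high byte comes first in memory.
The bytes are already most-significant first: 0x58DC.

0x58DC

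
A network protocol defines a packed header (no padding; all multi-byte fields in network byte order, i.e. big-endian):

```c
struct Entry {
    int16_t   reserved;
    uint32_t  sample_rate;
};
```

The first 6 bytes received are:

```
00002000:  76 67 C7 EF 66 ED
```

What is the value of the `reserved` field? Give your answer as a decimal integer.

`reserved` is the first field, at byte offset 0, occupying 2 bytes.
Bytes at offsets 0..1: 76 67.
Big-endian stores the most-significant byte at the lowest address.
The bytes are already most-significant first: 0x7667.
0x7667 = 30311.

30311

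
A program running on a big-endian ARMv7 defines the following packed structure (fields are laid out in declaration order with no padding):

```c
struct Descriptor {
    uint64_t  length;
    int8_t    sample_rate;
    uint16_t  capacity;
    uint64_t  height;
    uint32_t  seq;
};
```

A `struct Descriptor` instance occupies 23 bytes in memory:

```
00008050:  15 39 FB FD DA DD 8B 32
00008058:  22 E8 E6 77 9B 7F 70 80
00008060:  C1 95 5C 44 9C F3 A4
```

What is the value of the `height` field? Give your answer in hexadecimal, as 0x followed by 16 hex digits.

`height` follows `length` (8 B), `sample_rate` (1 B), `capacity` (2 B), so it starts at offset 8 + 1 + 2 = 11 and occupies 8 bytes.
Bytes at offsets 11..18: 77 9B 7F 70 80 C1 95 5C.
In big-endian order the high byte comes first in memory.
The bytes are already most-significant first: 0x779B7F7080C1955C.

0x779B7F7080C1955C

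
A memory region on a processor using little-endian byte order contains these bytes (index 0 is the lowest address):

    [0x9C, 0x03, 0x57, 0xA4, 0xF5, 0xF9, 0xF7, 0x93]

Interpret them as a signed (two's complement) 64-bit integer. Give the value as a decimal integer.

Little-endian: lowest address holds the least-significant byte.
Reassemble most-significant byte first: 93 F7 F9 F5 A4 57 03 9C → 0x93F7F9F5A457039C.
Top bit is set, so as a signed 64-bit value this is 0x93F7F9F5A457039C − 2^64 = -7784478597467143268.

-7784478597467143268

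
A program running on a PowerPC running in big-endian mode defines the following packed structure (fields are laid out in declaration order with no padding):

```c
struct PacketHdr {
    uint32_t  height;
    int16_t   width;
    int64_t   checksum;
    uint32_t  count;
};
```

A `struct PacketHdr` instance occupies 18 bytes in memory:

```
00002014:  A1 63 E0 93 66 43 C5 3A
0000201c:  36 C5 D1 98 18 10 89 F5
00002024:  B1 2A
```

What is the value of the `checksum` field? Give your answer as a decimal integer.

-4235012276335667184

`checksum` follows `height` (4 B), `width` (2 B), so it starts at offset 4 + 2 = 6 and occupies 8 bytes.
Bytes at offsets 6..13: C5 3A 36 C5 D1 98 18 10.
Big-endian stores the most-significant byte at the lowest address.
The bytes are already most-significant first: 0xC53A36C5D1981810.
Top bit is set, so as a signed 64-bit value this is 0xC53A36C5D1981810 − 2^64 = -4235012276335667184.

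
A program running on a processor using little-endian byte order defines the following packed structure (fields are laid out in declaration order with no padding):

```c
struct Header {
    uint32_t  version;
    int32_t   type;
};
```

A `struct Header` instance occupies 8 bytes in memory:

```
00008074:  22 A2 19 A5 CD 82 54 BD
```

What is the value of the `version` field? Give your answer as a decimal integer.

`version` is the first field, at byte offset 0, occupying 4 bytes.
Bytes at offsets 0..3: 22 A2 19 A5.
Little-endian stores the least-significant byte at the lowest address.
Reassemble most-significant byte first: A5 19 A2 22 → 0xA519A222.
0xA519A222 = 2769920546.

2769920546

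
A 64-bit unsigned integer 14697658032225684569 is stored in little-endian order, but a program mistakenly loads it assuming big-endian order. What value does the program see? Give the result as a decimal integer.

6452808172197574859

14697658032225684569 in 64-bit hexadecimal is 0xCBF8921BD8FA8C59.
Stored little-endian, the bytes at ascending addresses are 59 8C FA D8 1B 92 F8 CB.
Read back as big-endian, the last byte is least significant, giving 0x598CFAD81B92F8CB.
0x598CFAD81B92F8CB = 6452808172197574859.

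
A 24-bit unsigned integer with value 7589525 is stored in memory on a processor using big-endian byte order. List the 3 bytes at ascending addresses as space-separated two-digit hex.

7589525 in hexadecimal, padded to 24 bits, is 0x73CE95.
Split into bytes (most-significant first): 73 CE 95.
Big-endian: lowest address holds the most-significant byte.
So the memory order matches the most-significant-first order: 73 CE 95.

73 CE 95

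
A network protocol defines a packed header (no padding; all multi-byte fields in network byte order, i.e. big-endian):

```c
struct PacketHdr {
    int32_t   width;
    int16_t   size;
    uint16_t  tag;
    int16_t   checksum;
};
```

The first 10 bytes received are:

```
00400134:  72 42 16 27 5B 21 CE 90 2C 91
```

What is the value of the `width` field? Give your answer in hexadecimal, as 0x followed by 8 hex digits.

0x72421627

`width` is the first field, at byte offset 0, occupying 4 bytes.
Bytes at offsets 0..3: 72 42 16 27.
In big-endian order the high byte comes first in memory.
The bytes are already most-significant first: 0x72421627.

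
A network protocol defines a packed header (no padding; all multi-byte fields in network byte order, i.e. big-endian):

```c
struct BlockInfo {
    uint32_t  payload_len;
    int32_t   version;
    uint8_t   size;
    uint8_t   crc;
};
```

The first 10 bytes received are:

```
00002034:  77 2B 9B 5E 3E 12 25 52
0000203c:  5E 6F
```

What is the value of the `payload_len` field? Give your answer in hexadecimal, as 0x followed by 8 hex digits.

0x772B9B5E

`payload_len` is the first field, at byte offset 0, occupying 4 bytes.
Bytes at offsets 0..3: 77 2B 9B 5E.
Big-endian stores the most-significant byte at the lowest address.
The bytes are already most-significant first: 0x772B9B5E.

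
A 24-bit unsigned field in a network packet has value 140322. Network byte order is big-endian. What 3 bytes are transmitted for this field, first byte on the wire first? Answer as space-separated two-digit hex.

02 24 22

140322 in hexadecimal, padded to 24 bits, is 0x022422.
Split into bytes (most-significant first): 02 24 22.
In big-endian order the high byte comes first in memory.
So the memory order matches the most-significant-first order: 02 24 22.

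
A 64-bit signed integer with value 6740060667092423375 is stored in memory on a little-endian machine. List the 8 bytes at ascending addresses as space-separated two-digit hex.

CF 52 A0 62 77 81 89 5D

6740060667092423375 in hexadecimal, padded to 64 bits, is 0x5D89817762A052CF.
Split into bytes (most-significant first): 5D 89 81 77 62 A0 52 CF.
In little-endian order the low byte comes first in memory.
So at ascending addresses the bytes are CF 52 A0 62 77 81 89 5D.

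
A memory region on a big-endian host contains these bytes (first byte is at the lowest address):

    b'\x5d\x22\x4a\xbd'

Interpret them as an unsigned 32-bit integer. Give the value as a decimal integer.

1562528445

Big-endian: lowest address holds the most-significant byte.
The bytes are already most-significant first: 0x5D224ABD.
0x5D224ABD = 1562528445.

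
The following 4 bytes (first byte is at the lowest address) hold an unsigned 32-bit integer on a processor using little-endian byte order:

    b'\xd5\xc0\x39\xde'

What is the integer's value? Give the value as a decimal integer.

Little-endian stores the least-significant byte at the lowest address.
Reassemble most-significant byte first: DE 39 C0 D5 → 0xDE39C0D5.
0xDE39C0D5 = 3728326869.

3728326869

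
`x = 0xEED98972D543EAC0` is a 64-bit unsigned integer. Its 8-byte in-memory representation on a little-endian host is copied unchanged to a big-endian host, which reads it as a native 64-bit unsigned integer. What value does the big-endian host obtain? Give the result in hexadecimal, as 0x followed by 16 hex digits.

0xC0EA43D57289D9EE

Stored little-endian, the bytes at ascending addresses are C0 EA 43 D5 72 89 D9 EE.
Read back as big-endian, the last byte is least significant, giving 0xC0EA43D57289D9EE.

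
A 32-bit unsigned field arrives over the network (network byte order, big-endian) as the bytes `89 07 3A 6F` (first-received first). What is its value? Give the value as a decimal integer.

2298952303

In big-endian order the high byte comes first in memory.
The bytes are already most-significant first: 0x89073A6F.
0x89073A6F = 2298952303.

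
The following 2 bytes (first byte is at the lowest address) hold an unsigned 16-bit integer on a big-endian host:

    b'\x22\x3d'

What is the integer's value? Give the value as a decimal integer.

8765

Big-endian stores the most-significant byte at the lowest address.
The bytes are already most-significant first: 0x223D.
0x223D = 8765.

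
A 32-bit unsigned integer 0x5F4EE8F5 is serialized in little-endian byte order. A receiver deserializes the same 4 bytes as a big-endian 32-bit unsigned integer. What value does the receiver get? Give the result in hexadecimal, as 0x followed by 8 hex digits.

Stored little-endian, the bytes at ascending addresses are F5 E8 4E 5F.
Read back as big-endian, the last byte is least significant, giving 0xF5E84E5F.

0xF5E84E5F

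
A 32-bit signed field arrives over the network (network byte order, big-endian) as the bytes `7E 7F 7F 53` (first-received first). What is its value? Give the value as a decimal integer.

In big-endian order the high byte comes first in memory.
The bytes are already most-significant first: 0x7E7F7F53.
0x7E7F7F53 = 2122284883.

2122284883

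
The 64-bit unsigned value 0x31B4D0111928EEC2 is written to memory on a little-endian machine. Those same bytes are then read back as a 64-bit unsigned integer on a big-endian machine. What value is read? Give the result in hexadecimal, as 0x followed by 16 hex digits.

Stored little-endian, the bytes at ascending addresses are C2 EE 28 19 11 D0 B4 31.
Read back as big-endian, the last byte is least significant, giving 0xC2EE281911D0B431.

0xC2EE281911D0B431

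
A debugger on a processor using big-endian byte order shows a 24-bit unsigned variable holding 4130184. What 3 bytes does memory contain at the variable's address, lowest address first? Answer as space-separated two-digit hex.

3F 05 88

4130184 in hexadecimal, padded to 24 bits, is 0x3F0588.
Split into bytes (most-significant first): 3F 05 88.
Big-endian: lowest address holds the most-significant byte.
So the memory order matches the most-significant-first order: 3F 05 88.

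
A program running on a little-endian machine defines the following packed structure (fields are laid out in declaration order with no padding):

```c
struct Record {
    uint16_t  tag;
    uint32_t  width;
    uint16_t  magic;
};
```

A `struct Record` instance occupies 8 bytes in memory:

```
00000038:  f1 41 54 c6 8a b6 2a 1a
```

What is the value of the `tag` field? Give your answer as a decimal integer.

16881

`tag` is the first field, at byte offset 0, occupying 2 bytes.
Bytes at offsets 0..1: F1 41.
Little-endian stores the least-significant byte at the lowest address.
Reassemble most-significant byte first: 41 F1 → 0x41F1.
0x41F1 = 16881.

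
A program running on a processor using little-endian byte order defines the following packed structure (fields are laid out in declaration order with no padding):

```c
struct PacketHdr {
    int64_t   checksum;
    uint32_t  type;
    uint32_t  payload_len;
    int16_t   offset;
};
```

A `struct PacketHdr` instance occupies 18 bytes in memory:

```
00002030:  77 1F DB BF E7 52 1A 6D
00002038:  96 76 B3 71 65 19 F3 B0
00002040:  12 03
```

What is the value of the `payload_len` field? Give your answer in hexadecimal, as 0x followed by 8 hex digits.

`payload_len` follows `checksum` (8 B), `type` (4 B), so it starts at offset 8 + 4 = 12 and occupies 4 bytes.
Bytes at offsets 12..15: 65 19 F3 B0.
Little-endian stores the least-significant byte at the lowest address.
Reassemble most-significant byte first: B0 F3 19 65 → 0xB0F31965.

0xB0F31965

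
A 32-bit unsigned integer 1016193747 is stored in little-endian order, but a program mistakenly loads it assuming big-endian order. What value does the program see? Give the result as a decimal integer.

3554840892

1016193747 in 32-bit hexadecimal is 0x3C91E2D3.
Stored little-endian, the bytes at ascending addresses are D3 E2 91 3C.
Read back as big-endian, the last byte is least significant, giving 0xD3E2913C.
0xD3E2913C = 3554840892.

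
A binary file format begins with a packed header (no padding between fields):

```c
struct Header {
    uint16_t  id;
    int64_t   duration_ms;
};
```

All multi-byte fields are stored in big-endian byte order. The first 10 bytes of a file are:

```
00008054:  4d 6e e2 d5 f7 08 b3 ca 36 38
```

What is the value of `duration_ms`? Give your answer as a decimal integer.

`duration_ms` follows `id` (2 bytes), so it starts at byte offset 2 and occupies 8 bytes.
Bytes at offsets 2..9: E2 D5 F7 08 B3 CA 36 38.
Big-endian: lowest address holds the most-significant byte.
The bytes are already most-significant first: 0xE2D5F708B3CA3638.
Top bit is set, so as a signed 64-bit value this is 0xE2D5F708B3CA3638 − 2^64 = -2101502034350295496.

-2101502034350295496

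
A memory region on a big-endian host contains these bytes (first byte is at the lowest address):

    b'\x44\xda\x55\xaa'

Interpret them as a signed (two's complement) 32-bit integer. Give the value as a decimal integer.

In big-endian order the high byte comes first in memory.
The bytes are already most-significant first: 0x44DA55AA.
0x44DA55AA = 1155159466.

1155159466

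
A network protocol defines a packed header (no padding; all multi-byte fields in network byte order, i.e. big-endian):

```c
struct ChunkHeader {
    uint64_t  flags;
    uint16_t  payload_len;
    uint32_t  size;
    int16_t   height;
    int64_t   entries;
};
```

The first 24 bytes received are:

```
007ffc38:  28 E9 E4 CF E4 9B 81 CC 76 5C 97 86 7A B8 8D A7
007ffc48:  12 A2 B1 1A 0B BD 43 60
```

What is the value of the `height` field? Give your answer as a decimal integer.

`height` follows `flags` (8 B), `payload_len` (2 B), `size` (4 B), so it starts at offset 8 + 2 + 4 = 14 and occupies 2 bytes.
Bytes at offsets 14..15: 8D A7.
Big-endian: lowest address holds the most-significant byte.
The bytes are already most-significant first: 0x8DA7.
Top bit is set, so as a signed 16-bit value this is 0x8DA7 − 2^16 = -29273.

-29273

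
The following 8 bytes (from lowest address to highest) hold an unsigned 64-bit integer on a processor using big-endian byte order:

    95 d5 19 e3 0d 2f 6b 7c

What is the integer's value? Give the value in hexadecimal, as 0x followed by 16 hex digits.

In big-endian order the high byte comes first in memory.
The bytes are already most-significant first: 0x95D519E30D2F6B7C.

0x95D519E30D2F6B7C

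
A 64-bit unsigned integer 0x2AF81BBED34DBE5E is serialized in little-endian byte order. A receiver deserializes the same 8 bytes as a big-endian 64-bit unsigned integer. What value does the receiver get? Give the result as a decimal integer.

Stored little-endian, the bytes at ascending addresses are 5E BE 4D D3 BE 1B F8 2A.
Read back as big-endian, the last byte is least significant, giving 0x5EBE4DD3BE1BF82A.
0x5EBE4DD3BE1BF82A = 6826979656963192874.

6826979656963192874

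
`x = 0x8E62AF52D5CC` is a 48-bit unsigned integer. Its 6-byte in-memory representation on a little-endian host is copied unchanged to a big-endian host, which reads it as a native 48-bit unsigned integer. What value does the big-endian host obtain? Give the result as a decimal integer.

225216587326094

Stored little-endian, the bytes at ascending addresses are CC D5 52 AF 62 8E.
Read back as big-endian, the last byte is least significant, giving 0xCCD552AF628E.
0xCCD552AF628E = 225216587326094.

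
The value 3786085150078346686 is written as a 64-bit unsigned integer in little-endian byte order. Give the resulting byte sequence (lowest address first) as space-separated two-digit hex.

BE 25 CD 6B 62 E0 8A 34

3786085150078346686 in hexadecimal, padded to 64 bits, is 0x348AE0626BCD25BE.
Split into bytes (most-significant first): 34 8A E0 62 6B CD 25 BE.
Little-endian stores the least-significant byte at the lowest address.
So at ascending addresses the bytes are BE 25 CD 6B 62 E0 8A 34.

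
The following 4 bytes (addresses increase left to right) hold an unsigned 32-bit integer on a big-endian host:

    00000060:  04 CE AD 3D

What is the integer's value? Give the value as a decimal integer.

In big-endian order the high byte comes first in memory.
The bytes are already most-significant first: 0x04CEAD3D.
0x04CEAD3D = 80653629.

80653629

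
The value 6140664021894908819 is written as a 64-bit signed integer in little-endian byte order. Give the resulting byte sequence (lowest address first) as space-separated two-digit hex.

93 4B 11 AE 64 05 38 55

6140664021894908819 in hexadecimal, padded to 64 bits, is 0x55380564AE114B93.
Split into bytes (most-significant first): 55 38 05 64 AE 11 4B 93.
Little-endian stores the least-significant byte at the lowest address.
So at ascending addresses the bytes are 93 4B 11 AE 64 05 38 55.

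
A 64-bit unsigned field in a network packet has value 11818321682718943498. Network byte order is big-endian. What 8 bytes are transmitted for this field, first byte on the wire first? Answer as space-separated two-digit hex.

A4 03 1C F4 4B C2 69 0A

11818321682718943498 in hexadecimal, padded to 64 bits, is 0xA4031CF44BC2690A.
Split into bytes (most-significant first): A4 03 1C F4 4B C2 69 0A.
In big-endian order the high byte comes first in memory.
So the memory order matches the most-significant-first order: A4 03 1C F4 4B C2 69 0A.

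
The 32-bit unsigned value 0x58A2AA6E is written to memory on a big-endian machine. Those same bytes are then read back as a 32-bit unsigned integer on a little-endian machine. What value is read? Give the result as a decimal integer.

Stored big-endian, the bytes at ascending addresses are 58 A2 AA 6E.
Read back as little-endian, the first byte is least significant, giving 0x6EAAA258.
0x6EAAA258 = 1856676440.

1856676440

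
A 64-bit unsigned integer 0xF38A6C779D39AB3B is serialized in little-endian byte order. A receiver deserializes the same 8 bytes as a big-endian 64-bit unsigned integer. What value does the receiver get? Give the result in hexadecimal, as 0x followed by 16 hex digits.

Stored little-endian, the bytes at ascending addresses are 3B AB 39 9D 77 6C 8A F3.
Read back as big-endian, the last byte is least significant, giving 0x3BAB399D776C8AF3.

0x3BAB399D776C8AF3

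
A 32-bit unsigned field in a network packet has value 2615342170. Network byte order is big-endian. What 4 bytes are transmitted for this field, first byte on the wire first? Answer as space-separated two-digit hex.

9B E2 F4 5A

2615342170 in hexadecimal, padded to 32 bits, is 0x9BE2F45A.
Split into bytes (most-significant first): 9B E2 F4 5A.
In big-endian order the high byte comes first in memory.
So the memory order matches the most-significant-first order: 9B E2 F4 5A.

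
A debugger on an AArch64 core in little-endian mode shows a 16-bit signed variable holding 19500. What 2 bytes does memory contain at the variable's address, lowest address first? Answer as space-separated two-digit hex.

19500 in hexadecimal, padded to 16 bits, is 0x4C2C.
Split into bytes (most-significant first): 4C 2C.
In little-endian order the low byte comes first in memory.
So at ascending addresses the bytes are 2C 4C.

2C 4C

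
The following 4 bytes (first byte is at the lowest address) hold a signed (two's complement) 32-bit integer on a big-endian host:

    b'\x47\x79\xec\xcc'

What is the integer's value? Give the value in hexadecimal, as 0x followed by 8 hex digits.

Big-endian: lowest address holds the most-significant byte.
The bytes are already most-significant first: 0x4779ECCC.

0x4779ECCC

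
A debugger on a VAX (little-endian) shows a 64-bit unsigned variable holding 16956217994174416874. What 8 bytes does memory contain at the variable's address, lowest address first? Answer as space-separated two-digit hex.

16956217994174416874 in hexadecimal, padded to 64 bits, is 0xEB50966D84DA47EA.
Split into bytes (most-significant first): EB 50 96 6D 84 DA 47 EA.
Little-endian stores the least-significant byte at the lowest address.
So at ascending addresses the bytes are EA 47 DA 84 6D 96 50 EB.

EA 47 DA 84 6D 96 50 EB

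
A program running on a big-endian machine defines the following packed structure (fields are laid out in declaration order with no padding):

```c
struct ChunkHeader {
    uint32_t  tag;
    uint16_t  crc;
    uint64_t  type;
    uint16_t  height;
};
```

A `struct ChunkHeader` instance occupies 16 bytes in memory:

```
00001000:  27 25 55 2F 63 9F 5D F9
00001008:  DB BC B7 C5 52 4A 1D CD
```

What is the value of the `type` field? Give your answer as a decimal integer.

`type` follows `tag` (4 B), `crc` (2 B), so it starts at offset 4 + 2 = 6 and occupies 8 bytes.
Bytes at offsets 6..13: 5D F9 DB BC B7 C5 52 4A.
Big-endian: lowest address holds the most-significant byte.
The bytes are already most-significant first: 0x5DF9DBBCB7C5524A.
0x5DF9DBBCB7C5524A = 6771685118311748170.

6771685118311748170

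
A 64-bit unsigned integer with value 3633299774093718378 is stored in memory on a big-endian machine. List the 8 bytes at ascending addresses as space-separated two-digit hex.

32 6C 12 E4 FD 5C F3 6A

3633299774093718378 in hexadecimal, padded to 64 bits, is 0x326C12E4FD5CF36A.
Split into bytes (most-significant first): 32 6C 12 E4 FD 5C F3 6A.
In big-endian order the high byte comes first in memory.
So the memory order matches the most-significant-first order: 32 6C 12 E4 FD 5C F3 6A.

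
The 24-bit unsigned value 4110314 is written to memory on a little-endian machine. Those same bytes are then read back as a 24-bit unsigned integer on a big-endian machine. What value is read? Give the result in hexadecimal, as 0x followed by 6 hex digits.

4110314 in 24-bit hexadecimal is 0x3EB7EA.
Stored little-endian, the bytes at ascending addresses are EA B7 3E.
Read back as big-endian, the last byte is least significant, giving 0xEAB73E.

0xEAB73E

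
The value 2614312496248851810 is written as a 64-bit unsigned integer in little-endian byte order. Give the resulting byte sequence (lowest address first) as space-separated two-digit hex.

2614312496248851810 in hexadecimal, padded to 64 bits, is 0x2447E75D36C70D62.
Split into bytes (most-significant first): 24 47 E7 5D 36 C7 0D 62.
In little-endian order the low byte comes first in memory.
So at ascending addresses the bytes are 62 0D C7 36 5D E7 47 24.

62 0D C7 36 5D E7 47 24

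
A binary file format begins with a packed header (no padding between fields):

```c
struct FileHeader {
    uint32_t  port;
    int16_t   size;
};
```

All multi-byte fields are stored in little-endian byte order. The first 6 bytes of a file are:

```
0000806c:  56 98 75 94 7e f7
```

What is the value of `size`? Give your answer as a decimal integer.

-2178

`size` follows `port` (4 bytes), so it starts at byte offset 4 and occupies 2 bytes.
Bytes at offsets 4..5: 7E F7.
Little-endian: lowest address holds the least-significant byte.
Reassemble most-significant byte first: F7 7E → 0xF77E.
Top bit is set, so as a signed 16-bit value this is 0xF77E − 2^16 = -2178.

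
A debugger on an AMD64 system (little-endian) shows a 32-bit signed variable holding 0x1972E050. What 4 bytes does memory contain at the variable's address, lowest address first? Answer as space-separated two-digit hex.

Split into bytes (most-significant first): 19 72 E0 50.
In little-endian order the low byte comes first in memory.
So at ascending addresses the bytes are 50 E0 72 19.

50 E0 72 19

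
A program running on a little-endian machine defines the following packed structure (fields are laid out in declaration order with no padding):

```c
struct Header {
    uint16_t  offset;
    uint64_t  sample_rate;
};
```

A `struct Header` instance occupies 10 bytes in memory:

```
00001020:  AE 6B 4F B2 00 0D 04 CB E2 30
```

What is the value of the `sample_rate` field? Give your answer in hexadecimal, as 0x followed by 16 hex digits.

`sample_rate` follows `offset` (2 bytes), so it starts at byte offset 2 and occupies 8 bytes.
Bytes at offsets 2..9: 4F B2 00 0D 04 CB E2 30.
Little-endian stores the least-significant byte at the lowest address.
Reassemble most-significant byte first: 30 E2 CB 04 0D 00 B2 4F → 0x30E2CB040D00B24F.

0x30E2CB040D00B24F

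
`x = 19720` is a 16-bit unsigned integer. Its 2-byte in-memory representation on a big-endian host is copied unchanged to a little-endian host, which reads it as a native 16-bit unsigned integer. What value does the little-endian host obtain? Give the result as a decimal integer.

19720 in 16-bit hexadecimal is 0x4D08.
Stored big-endian, the bytes at ascending addresses are 4D 08.
Read back as little-endian, the first byte is least significant, giving 0x084D.
0x084D = 2125.

2125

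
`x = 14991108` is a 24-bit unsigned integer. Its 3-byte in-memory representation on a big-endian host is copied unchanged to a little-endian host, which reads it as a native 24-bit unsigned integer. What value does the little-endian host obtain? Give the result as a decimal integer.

311268

14991108 in 24-bit hexadecimal is 0xE4BF04.
Stored big-endian, the bytes at ascending addresses are E4 BF 04.
Read back as little-endian, the first byte is least significant, giving 0x04BFE4.
0x04BFE4 = 311268.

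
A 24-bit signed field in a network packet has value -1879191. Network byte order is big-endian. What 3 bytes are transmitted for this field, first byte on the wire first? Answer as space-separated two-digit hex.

E3 53 69

Two's complement of -1879191 in 24 bits: 1879191 = 0x1CAC97; invert → 0xE35368; add 1 → 0xE35369.
Split into bytes (most-significant first): E3 53 69.
Big-endian: lowest address holds the most-significant byte.
So the memory order matches the most-significant-first order: E3 53 69.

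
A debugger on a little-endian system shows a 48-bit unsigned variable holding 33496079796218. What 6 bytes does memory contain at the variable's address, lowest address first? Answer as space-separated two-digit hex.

FA 07 F0 E9 76 1E

33496079796218 in hexadecimal, padded to 48 bits, is 0x1E76E9F007FA.
Split into bytes (most-significant first): 1E 76 E9 F0 07 FA.
Little-endian stores the least-significant byte at the lowest address.
So at ascending addresses the bytes are FA 07 F0 E9 76 1E.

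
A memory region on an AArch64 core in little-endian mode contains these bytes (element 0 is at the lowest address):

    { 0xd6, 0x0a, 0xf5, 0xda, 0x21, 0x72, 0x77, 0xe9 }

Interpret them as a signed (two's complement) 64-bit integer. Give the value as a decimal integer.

Little-endian: lowest address holds the least-significant byte.
Reassemble most-significant byte first: E9 77 72 21 DA F5 0A D6 → 0xE9777221DAF50AD6.
Top bit is set, so as a signed 64-bit value this is 0xE9777221DAF50AD6 − 2^64 = -1623703650910795050.

-1623703650910795050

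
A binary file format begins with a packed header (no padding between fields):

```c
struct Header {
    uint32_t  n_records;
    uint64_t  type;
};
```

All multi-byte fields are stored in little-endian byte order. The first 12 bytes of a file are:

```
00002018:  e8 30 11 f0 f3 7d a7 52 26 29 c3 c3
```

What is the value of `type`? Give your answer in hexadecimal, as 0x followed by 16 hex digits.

0xC3C3292652A77DF3

`type` follows `n_records` (4 bytes), so it starts at byte offset 4 and occupies 8 bytes.
Bytes at offsets 4..11: F3 7D A7 52 26 29 C3 C3.
Little-endian: lowest address holds the least-significant byte.
Reassemble most-significant byte first: C3 C3 29 26 52 A7 7D F3 → 0xC3C3292652A77DF3.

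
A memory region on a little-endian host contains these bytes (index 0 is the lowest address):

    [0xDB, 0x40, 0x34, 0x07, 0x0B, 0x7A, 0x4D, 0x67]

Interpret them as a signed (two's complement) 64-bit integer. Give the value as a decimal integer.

In little-endian order the low byte comes first in memory.
Reassemble most-significant byte first: 67 4D 7A 0B 07 34 40 DB → 0x674D7A0B073440DB.
0x674D7A0B073440DB = 7443739946897391835.

7443739946897391835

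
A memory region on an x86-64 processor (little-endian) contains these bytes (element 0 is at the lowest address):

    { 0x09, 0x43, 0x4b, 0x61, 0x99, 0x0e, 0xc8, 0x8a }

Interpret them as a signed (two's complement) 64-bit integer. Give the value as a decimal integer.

In little-endian order the low byte comes first in memory.
Reassemble most-significant byte first: 8A C8 0E 99 61 4B 43 09 → 0x8AC80E99614B4309.
Top bit is set, so as a signed 64-bit value this is 0x8AC80E99614B4309 − 2^64 = -8446485049208257783.

-8446485049208257783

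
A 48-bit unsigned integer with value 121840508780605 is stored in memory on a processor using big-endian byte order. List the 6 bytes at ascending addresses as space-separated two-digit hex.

121840508780605 in hexadecimal, padded to 48 bits, is 0x6ED0343EC03D.
Split into bytes (most-significant first): 6E D0 34 3E C0 3D.
In big-endian order the high byte comes first in memory.
So the memory order matches the most-significant-first order: 6E D0 34 3E C0 3D.

6E D0 34 3E C0 3D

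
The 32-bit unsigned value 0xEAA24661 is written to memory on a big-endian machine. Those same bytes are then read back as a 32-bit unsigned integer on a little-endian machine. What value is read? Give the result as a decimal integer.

1632019178

Stored big-endian, the bytes at ascending addresses are EA A2 46 61.
Read back as little-endian, the first byte is least significant, giving 0x6146A2EA.
0x6146A2EA = 1632019178.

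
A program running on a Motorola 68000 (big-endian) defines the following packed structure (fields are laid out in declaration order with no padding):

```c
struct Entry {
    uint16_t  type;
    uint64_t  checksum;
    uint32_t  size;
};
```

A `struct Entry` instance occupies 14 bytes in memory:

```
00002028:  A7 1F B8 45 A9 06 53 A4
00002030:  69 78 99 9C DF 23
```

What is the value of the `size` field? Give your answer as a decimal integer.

`size` follows `type` (2 B), `checksum` (8 B), so it starts at offset 2 + 8 = 10 and occupies 4 bytes.
Bytes at offsets 10..13: 99 9C DF 23.
Big-endian stores the most-significant byte at the lowest address.
The bytes are already most-significant first: 0x999CDF23.
0x999CDF23 = 2577194787.

2577194787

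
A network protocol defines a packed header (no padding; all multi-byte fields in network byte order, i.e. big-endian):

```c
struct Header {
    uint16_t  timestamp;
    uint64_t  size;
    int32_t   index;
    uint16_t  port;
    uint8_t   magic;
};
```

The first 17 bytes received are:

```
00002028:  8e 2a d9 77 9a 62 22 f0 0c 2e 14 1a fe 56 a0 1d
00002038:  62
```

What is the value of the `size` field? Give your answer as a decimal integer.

`size` follows `timestamp` (2 bytes), so it starts at byte offset 2 and occupies 8 bytes.
Bytes at offsets 2..9: D9 77 9A 62 22 F0 0C 2E.
Big-endian: lowest address holds the most-significant byte.
The bytes are already most-significant first: 0xD9779A6222F00C2E.
0xD9779A6222F00C2E = 15670163174742559790.

15670163174742559790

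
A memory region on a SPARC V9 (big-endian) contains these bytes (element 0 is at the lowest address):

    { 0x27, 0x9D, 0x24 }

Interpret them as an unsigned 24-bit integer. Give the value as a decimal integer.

Big-endian: lowest address holds the most-significant byte.
The bytes are already most-significant first: 0x279D24.
0x279D24 = 2596132.

2596132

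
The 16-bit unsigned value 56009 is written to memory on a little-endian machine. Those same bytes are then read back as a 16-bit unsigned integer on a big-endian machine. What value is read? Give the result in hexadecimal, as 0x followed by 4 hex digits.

0xC9DA

56009 in 16-bit hexadecimal is 0xDAC9.
Stored little-endian, the bytes at ascending addresses are C9 DA.
Read back as big-endian, the last byte is least significant, giving 0xC9DA.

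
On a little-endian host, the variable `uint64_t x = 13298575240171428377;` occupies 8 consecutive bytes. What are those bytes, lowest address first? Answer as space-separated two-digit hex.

19 1A 39 D9 B8 07 8E B8

13298575240171428377 in hexadecimal, padded to 64 bits, is 0xB88E07B8D9391A19.
Split into bytes (most-significant first): B8 8E 07 B8 D9 39 1A 19.
Little-endian stores the least-significant byte at the lowest address.
So at ascending addresses the bytes are 19 1A 39 D9 B8 07 8E B8.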